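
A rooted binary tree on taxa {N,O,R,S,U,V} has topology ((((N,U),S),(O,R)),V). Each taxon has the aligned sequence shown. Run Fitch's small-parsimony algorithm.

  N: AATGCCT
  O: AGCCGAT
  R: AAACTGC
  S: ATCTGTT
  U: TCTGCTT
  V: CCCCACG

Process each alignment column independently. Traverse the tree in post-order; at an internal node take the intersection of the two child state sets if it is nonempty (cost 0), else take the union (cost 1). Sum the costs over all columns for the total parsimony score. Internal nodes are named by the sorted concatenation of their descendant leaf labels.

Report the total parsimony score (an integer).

[col 0] NU: children N:{A}, U:{T} ∪→ {A,T}; cost 1
[col 0] NSU: children NU:{A,T}, S:{A} ∩→ {A}; cost 0
[col 0] OR: children O:{A}, R:{A} ∩→ {A}; cost 0
[col 0] NORSU: children NSU:{A}, OR:{A} ∩→ {A}; cost 0
[col 0] NORSUV: children NORSU:{A}, V:{C} ∪→ {A,C}; cost 1
[col 1] NU: children N:{A}, U:{C} ∪→ {A,C}; cost 1
[col 1] NSU: children NU:{A,C}, S:{T} ∪→ {A,C,T}; cost 1
[col 1] OR: children O:{G}, R:{A} ∪→ {A,G}; cost 1
[col 1] NORSU: children NSU:{A,C,T}, OR:{A,G} ∩→ {A}; cost 0
[col 1] NORSUV: children NORSU:{A}, V:{C} ∪→ {A,C}; cost 1
[col 2] NU: children N:{T}, U:{T} ∩→ {T}; cost 0
[col 2] NSU: children NU:{T}, S:{C} ∪→ {C,T}; cost 1
[col 2] OR: children O:{C}, R:{A} ∪→ {A,C}; cost 1
[col 2] NORSU: children NSU:{C,T}, OR:{A,C} ∩→ {C}; cost 0
[col 2] NORSUV: children NORSU:{C}, V:{C} ∩→ {C}; cost 0
[col 3] NU: children N:{G}, U:{G} ∩→ {G}; cost 0
[col 3] NSU: children NU:{G}, S:{T} ∪→ {G,T}; cost 1
[col 3] OR: children O:{C}, R:{C} ∩→ {C}; cost 0
[col 3] NORSU: children NSU:{G,T}, OR:{C} ∪→ {C,G,T}; cost 1
[col 3] NORSUV: children NORSU:{C,G,T}, V:{C} ∩→ {C}; cost 0
[col 4] NU: children N:{C}, U:{C} ∩→ {C}; cost 0
[col 4] NSU: children NU:{C}, S:{G} ∪→ {C,G}; cost 1
[col 4] OR: children O:{G}, R:{T} ∪→ {G,T}; cost 1
[col 4] NORSU: children NSU:{C,G}, OR:{G,T} ∩→ {G}; cost 0
[col 4] NORSUV: children NORSU:{G}, V:{A} ∪→ {A,G}; cost 1
[col 5] NU: children N:{C}, U:{T} ∪→ {C,T}; cost 1
[col 5] NSU: children NU:{C,T}, S:{T} ∩→ {T}; cost 0
[col 5] OR: children O:{A}, R:{G} ∪→ {A,G}; cost 1
[col 5] NORSU: children NSU:{T}, OR:{A,G} ∪→ {A,G,T}; cost 1
[col 5] NORSUV: children NORSU:{A,G,T}, V:{C} ∪→ {A,C,G,T}; cost 1
[col 6] NU: children N:{T}, U:{T} ∩→ {T}; cost 0
[col 6] NSU: children NU:{T}, S:{T} ∩→ {T}; cost 0
[col 6] OR: children O:{T}, R:{C} ∪→ {C,T}; cost 1
[col 6] NORSU: children NSU:{T}, OR:{C,T} ∩→ {T}; cost 0
[col 6] NORSUV: children NORSU:{T}, V:{G} ∪→ {G,T}; cost 1
per-site changes: [2, 4, 2, 2, 3, 4, 2]; total = 19

19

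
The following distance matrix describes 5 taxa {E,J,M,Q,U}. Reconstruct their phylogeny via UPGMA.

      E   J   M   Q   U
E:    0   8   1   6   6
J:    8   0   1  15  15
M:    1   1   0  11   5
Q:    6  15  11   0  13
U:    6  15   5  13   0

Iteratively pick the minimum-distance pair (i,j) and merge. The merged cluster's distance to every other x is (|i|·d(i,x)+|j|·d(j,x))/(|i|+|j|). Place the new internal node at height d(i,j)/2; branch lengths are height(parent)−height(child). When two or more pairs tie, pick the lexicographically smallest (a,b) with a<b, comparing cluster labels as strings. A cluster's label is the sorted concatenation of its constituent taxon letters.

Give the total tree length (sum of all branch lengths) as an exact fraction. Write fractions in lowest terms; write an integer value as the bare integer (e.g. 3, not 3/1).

55/3

step 1: merge (E,M) at d=1; branch lengths E→1/2, M→1/2; new cluster EM
  updated: d(EM,J)=9/2, d(EM,Q)=17/2, d(EM,U)=11/2
step 2: merge (EM,J) at d=9/2; branch lengths EM→7/4, J→9/4; new cluster EJM
  updated: d(EJM,Q)=32/3, d(EJM,U)=26/3
step 3: merge (EJM,U) at d=26/3; branch lengths EJM→25/12, U→13/3; new cluster EJMU
  updated: d(EJMU,Q)=45/4
step 4: merge (EJMU,Q) at d=45/4; branch lengths EJMU→31/24, Q→45/8; new cluster EJMQU
final tree: ((((E:1/2,M:1/2):7/4,J:9/4):25/12,U:13/3):31/24,Q:45/8)
total length: 55/3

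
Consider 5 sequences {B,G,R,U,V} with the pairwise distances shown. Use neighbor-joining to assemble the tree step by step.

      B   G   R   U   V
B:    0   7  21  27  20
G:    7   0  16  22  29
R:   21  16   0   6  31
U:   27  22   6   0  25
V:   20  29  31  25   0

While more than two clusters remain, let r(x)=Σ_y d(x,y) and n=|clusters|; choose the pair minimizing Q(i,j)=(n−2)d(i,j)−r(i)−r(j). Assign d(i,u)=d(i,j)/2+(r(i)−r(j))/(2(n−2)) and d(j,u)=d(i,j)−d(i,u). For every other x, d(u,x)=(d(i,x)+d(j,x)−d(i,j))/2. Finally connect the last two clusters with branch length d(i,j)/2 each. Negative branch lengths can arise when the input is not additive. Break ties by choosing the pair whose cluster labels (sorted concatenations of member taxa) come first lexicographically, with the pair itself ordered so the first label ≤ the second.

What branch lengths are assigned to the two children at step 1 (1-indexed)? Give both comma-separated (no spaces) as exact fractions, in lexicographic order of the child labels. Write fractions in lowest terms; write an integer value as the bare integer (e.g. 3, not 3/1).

iteration 1: select R,U (d=6, Q=-136); attach at lengths (2, 4); label the merged cluster RU
  updated: d(B,RU)=21, d(G,RU)=16, d(RU,V)=25
iteration 2: select B,G (d=7, Q=-86); attach at lengths (5/2, 9/2); label the merged cluster BG
  updated: d(BG,RU)=15, d(BG,V)=21
iteration 3: select BG,RU (d=15, Q=-61); attach at lengths (11/2, 19/2); label the merged cluster BGRU
  updated: d(BGRU,V)=31/2
iteration 4: select BGRU,V (d=31/2); attach at lengths (31/4, 31/4); label the merged cluster BGRUV
final tree: (((B:5/2,G:9/2):11/2,(R:2,U:4):19/2):31/4,V:31/4)
total length: 87/2

2,4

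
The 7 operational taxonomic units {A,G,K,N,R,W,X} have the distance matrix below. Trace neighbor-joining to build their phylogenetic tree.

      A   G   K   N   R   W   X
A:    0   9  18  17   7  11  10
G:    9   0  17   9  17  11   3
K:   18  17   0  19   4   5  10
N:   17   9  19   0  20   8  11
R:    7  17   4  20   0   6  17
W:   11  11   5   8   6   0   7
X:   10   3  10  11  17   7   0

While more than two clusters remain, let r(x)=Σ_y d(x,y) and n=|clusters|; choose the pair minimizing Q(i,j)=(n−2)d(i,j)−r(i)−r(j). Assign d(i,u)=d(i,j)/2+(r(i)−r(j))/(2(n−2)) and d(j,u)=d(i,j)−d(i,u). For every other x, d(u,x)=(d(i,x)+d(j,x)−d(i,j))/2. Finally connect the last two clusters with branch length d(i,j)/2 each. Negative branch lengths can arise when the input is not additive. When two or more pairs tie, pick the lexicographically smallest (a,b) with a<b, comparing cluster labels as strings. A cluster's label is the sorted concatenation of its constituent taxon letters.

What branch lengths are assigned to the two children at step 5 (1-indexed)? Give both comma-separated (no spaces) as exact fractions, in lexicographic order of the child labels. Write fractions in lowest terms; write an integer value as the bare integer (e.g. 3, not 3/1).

1. join K+R (d=4, Q=-124) ⇒ KR; edges |K|=11/5, |R|=9/5
  updated: d(A,KR)=21/2, d(G,KR)=15, d(KR,N)=35/2, d(KR,W)=7/2, d(KR,X)=23/2
2. join KR+W (d=7/2, Q=-169/2) ⇒ KRW; edges |KR|=63/16, |W|=-7/16
  updated: d(A,KRW)=9, d(G,KRW)=45/4, d(KRW,N)=11, d(KRW,X)=15/2
3. join A+KRW (d=9, Q=-227/4) ⇒ AKRW; edges |A|=133/24, |KRW|=83/24
  updated: d(AKRW,G)=45/8, d(AKRW,N)=19/2, d(AKRW,X)=17/4
4. join AKRW+N (d=19/2, Q=-239/8) ⇒ AKNRW; edges |AKRW|=71/32, |N|=233/32
  updated: d(AKNRW,G)=41/16, d(AKNRW,X)=23/8
5. join AKNRW+G (d=41/16, Q=-135/16) ⇒ AGKNRW; edges |AKNRW|=39/32, |G|=43/32
  updated: d(AGKNRW,X)=53/32
6. join AGKNRW+X (d=53/32) ⇒ AGKNRWX; edges |AGKNRW|=53/64, |X|=53/64
final tree: ((((A:133/24,((K:11/5,R:9/5):63/16,W:-7/16):83/24):71/32,N:233/32):39/32,G:43/32):53/64,X:53/64)
total length: 967/32

39/32,43/32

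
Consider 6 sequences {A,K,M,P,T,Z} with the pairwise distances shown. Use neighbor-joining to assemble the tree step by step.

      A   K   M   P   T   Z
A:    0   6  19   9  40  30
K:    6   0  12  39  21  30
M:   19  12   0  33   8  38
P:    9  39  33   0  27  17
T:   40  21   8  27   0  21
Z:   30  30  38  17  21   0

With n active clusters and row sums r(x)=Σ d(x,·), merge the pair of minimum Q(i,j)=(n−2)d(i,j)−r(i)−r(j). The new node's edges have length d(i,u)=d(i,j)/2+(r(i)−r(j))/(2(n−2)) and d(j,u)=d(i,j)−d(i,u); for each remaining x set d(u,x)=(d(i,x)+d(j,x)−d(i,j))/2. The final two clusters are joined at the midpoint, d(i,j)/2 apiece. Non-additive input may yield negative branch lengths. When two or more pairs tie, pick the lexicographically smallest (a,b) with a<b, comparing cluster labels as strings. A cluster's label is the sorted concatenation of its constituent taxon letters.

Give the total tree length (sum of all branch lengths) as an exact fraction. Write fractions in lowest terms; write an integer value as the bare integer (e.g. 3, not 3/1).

443/8

step 1: merge (M,T) at d=8, Q=-195; branch lengths M→25/8, T→39/8; new cluster MT
  updated: d(A,MT)=51/2, d(K,MT)=25/2, d(MT,P)=26, d(MT,Z)=51/2
step 2: merge (P,Z) at d=17, Q=-285/2; branch lengths P→79/12, Z→125/12; new cluster PZ
  updated: d(A,PZ)=11, d(K,PZ)=26, d(MT,PZ)=69/4
step 3: merge (A,K) at d=6, Q=-75; branch lengths A→5/2, K→7/2; new cluster AK
  updated: d(AK,MT)=16, d(AK,PZ)=31/2
step 4: merge (AK,MT) at d=16, Q=-195/4; branch lengths AK→57/8, MT→71/8; new cluster AKMT
  updated: d(AKMT,PZ)=67/8
step 5: merge (AKMT,PZ) at d=67/8; branch lengths AKMT→67/16, PZ→67/16; new cluster AKMPTZ
final tree: (((A:5/2,K:7/2):57/8,(M:25/8,T:39/8):71/8):67/16,(P:79/12,Z:125/12):67/16)
total length: 443/8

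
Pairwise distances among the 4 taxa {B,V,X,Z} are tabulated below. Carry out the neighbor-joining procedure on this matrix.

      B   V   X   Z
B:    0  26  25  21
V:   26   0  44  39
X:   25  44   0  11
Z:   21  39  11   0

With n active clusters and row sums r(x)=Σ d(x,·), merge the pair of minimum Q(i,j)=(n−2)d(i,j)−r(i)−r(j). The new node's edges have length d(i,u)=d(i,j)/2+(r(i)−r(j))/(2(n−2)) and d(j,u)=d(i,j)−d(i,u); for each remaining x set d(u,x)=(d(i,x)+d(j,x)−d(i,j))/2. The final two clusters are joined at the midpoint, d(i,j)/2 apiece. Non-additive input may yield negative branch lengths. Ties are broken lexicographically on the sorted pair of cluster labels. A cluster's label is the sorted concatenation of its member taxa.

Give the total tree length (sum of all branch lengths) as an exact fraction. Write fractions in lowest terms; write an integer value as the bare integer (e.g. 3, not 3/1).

step 1: merge (B,V) at d=26, Q=-129; branch lengths B→15/4, V→89/4; new cluster BV
  updated: d(BV,X)=43/2, d(BV,Z)=17
step 2: merge (BV,X) at d=43/2, Q=-99/2; branch lengths BV→55/4, X→31/4; new cluster BVX
  updated: d(BVX,Z)=13/4
step 3: merge (BVX,Z) at d=13/4; branch lengths BVX→13/8, Z→13/8; new cluster BVXZ
final tree: (((B:15/4,V:89/4):55/4,X:31/4):13/8,Z:13/8)
total length: 203/4

203/4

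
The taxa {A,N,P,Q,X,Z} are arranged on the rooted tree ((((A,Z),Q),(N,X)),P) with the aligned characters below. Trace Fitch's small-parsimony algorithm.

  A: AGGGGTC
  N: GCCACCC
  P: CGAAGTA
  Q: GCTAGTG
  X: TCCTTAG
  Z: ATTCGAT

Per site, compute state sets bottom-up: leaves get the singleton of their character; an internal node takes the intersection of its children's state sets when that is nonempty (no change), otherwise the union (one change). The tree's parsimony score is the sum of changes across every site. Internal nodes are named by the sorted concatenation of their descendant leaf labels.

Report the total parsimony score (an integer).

site 0, node AZ: A={A} ∩ Z={A} → {A} (+0)
site 0, node AQZ: AZ={A} ∪ Q={G} → {A,G} (+1)
site 0, node NX: N={G} ∪ X={T} → {G,T} (+1)
site 0, node ANQXZ: AQZ={A,G} ∩ NX={G,T} → {G} (+0)
site 0, node ANPQXZ: ANQXZ={G} ∪ P={C} → {C,G} (+1)
site 1, node AZ: A={G} ∪ Z={T} → {G,T} (+1)
site 1, node AQZ: AZ={G,T} ∪ Q={C} → {C,G,T} (+1)
site 1, node NX: N={C} ∩ X={C} → {C} (+0)
site 1, node ANQXZ: AQZ={C,G,T} ∩ NX={C} → {C} (+0)
site 1, node ANPQXZ: ANQXZ={C} ∪ P={G} → {C,G} (+1)
site 2, node AZ: A={G} ∪ Z={T} → {G,T} (+1)
site 2, node AQZ: AZ={G,T} ∩ Q={T} → {T} (+0)
site 2, node NX: N={C} ∩ X={C} → {C} (+0)
site 2, node ANQXZ: AQZ={T} ∪ NX={C} → {C,T} (+1)
site 2, node ANPQXZ: ANQXZ={C,T} ∪ P={A} → {A,C,T} (+1)
site 3, node AZ: A={G} ∪ Z={C} → {C,G} (+1)
site 3, node AQZ: AZ={C,G} ∪ Q={A} → {A,C,G} (+1)
site 3, node NX: N={A} ∪ X={T} → {A,T} (+1)
site 3, node ANQXZ: AQZ={A,C,G} ∩ NX={A,T} → {A} (+0)
site 3, node ANPQXZ: ANQXZ={A} ∩ P={A} → {A} (+0)
site 4, node AZ: A={G} ∩ Z={G} → {G} (+0)
site 4, node AQZ: AZ={G} ∩ Q={G} → {G} (+0)
site 4, node NX: N={C} ∪ X={T} → {C,T} (+1)
site 4, node ANQXZ: AQZ={G} ∪ NX={C,T} → {C,G,T} (+1)
site 4, node ANPQXZ: ANQXZ={C,G,T} ∩ P={G} → {G} (+0)
site 5, node AZ: A={T} ∪ Z={A} → {A,T} (+1)
site 5, node AQZ: AZ={A,T} ∩ Q={T} → {T} (+0)
site 5, node NX: N={C} ∪ X={A} → {A,C} (+1)
site 5, node ANQXZ: AQZ={T} ∪ NX={A,C} → {A,C,T} (+1)
site 5, node ANPQXZ: ANQXZ={A,C,T} ∩ P={T} → {T} (+0)
site 6, node AZ: A={C} ∪ Z={T} → {C,T} (+1)
site 6, node AQZ: AZ={C,T} ∪ Q={G} → {C,G,T} (+1)
site 6, node NX: N={C} ∪ X={G} → {C,G} (+1)
site 6, node ANQXZ: AQZ={C,G,T} ∩ NX={C,G} → {C,G} (+0)
site 6, node ANPQXZ: ANQXZ={C,G} ∪ P={A} → {A,C,G} (+1)
per-site changes: [3, 3, 3, 3, 2, 3, 4]; total = 21

21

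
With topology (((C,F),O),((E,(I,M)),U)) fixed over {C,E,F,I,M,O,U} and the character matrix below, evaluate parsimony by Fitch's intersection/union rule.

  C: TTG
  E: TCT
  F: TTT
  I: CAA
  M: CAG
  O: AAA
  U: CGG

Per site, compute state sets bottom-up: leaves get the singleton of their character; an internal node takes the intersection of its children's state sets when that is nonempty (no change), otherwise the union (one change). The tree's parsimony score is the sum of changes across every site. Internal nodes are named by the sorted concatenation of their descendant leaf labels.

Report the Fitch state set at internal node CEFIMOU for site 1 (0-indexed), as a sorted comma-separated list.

A

CF@0: {T} ∩ {T} = {T} (intersection, +0)
CFO@0: {T} ∪ {A} = {A,T} (union, +1)
IM@0: {C} ∩ {C} = {C} (intersection, +0)
EIM@0: {T} ∪ {C} = {C,T} (union, +1)
EIMU@0: {C,T} ∩ {C} = {C} (intersection, +0)
CEFIMOU@0: {A,T} ∪ {C} = {A,C,T} (union, +1)
CF@1: {T} ∩ {T} = {T} (intersection, +0)
CFO@1: {T} ∪ {A} = {A,T} (union, +1)
IM@1: {A} ∩ {A} = {A} (intersection, +0)
EIM@1: {C} ∪ {A} = {A,C} (union, +1)
EIMU@1: {A,C} ∪ {G} = {A,C,G} (union, +1)
CEFIMOU@1: {A,T} ∩ {A,C,G} = {A} (intersection, +0)
CF@2: {G} ∪ {T} = {G,T} (union, +1)
CFO@2: {G,T} ∪ {A} = {A,G,T} (union, +1)
IM@2: {A} ∪ {G} = {A,G} (union, +1)
EIM@2: {T} ∪ {A,G} = {A,G,T} (union, +1)
EIMU@2: {A,G,T} ∩ {G} = {G} (intersection, +0)
CEFIMOU@2: {A,G,T} ∩ {G} = {G} (intersection, +0)
per-site changes: [3, 3, 4]; total = 10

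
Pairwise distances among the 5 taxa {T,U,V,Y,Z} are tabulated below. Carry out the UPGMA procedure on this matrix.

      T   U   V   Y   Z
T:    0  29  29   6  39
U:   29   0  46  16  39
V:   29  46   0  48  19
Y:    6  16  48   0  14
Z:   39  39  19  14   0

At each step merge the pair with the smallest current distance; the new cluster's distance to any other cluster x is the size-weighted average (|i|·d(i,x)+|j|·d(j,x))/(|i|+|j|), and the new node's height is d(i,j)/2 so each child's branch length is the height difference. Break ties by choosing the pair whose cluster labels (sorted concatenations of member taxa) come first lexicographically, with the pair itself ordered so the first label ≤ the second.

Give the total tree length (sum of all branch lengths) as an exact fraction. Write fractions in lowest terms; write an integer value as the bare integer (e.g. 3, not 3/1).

step 1: merge (T,Y) at d=6; branch lengths T→3, Y→3; new cluster TY
  updated: d(TY,U)=45/2, d(TY,V)=77/2, d(TY,Z)=53/2
step 2: merge (V,Z) at d=19; branch lengths V→19/2, Z→19/2; new cluster VZ
  updated: d(TY,VZ)=65/2, d(U,VZ)=85/2
step 3: merge (TY,U) at d=45/2; branch lengths TY→33/4, U→45/4; new cluster TUY
  updated: d(TUY,VZ)=215/6
step 4: merge (TUY,VZ) at d=215/6; branch lengths TUY→20/3, VZ→101/12; new cluster TUVYZ
final tree: (((T:3,Y:3):33/4,U:45/4):20/3,(V:19/2,Z:19/2):101/12)
total length: 715/12

715/12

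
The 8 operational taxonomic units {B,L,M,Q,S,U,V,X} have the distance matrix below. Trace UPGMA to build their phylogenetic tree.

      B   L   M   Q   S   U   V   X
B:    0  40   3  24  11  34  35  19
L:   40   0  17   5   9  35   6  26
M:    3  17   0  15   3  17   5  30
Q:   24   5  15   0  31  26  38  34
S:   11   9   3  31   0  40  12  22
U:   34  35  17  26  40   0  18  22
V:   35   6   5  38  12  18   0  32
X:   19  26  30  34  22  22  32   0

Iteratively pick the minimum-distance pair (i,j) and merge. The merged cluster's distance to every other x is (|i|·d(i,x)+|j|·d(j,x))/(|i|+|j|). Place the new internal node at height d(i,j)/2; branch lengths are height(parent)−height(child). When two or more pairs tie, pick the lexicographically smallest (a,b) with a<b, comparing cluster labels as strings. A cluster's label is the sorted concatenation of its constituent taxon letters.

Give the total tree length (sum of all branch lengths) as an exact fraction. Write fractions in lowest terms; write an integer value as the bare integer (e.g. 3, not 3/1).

397/6

iteration 1: select B,M (d=3); attach at lengths (3/2, 3/2); label the merged cluster BM
  updated: d(BM,L)=57/2, d(BM,Q)=39/2, d(BM,S)=7, d(BM,U)=51/2, d(BM,V)=20, d(BM,X)=49/2
iteration 2: select L,Q (d=5); attach at lengths (5/2, 5/2); label the merged cluster LQ
  updated: d(BM,LQ)=24, d(LQ,S)=20, d(LQ,U)=61/2, d(LQ,V)=22, d(LQ,X)=30
iteration 3: select BM,S (d=7); attach at lengths (2, 7/2); label the merged cluster BMS
  updated: d(BMS,LQ)=68/3, d(BMS,U)=91/3, d(BMS,V)=52/3, d(BMS,X)=71/3
iteration 4: select BMS,V (d=52/3); attach at lengths (31/6, 26/3); label the merged cluster BMSV
  updated: d(BMSV,LQ)=45/2, d(BMSV,U)=109/4, d(BMSV,X)=103/4
iteration 5: select U,X (d=22); attach at lengths (11, 11); label the merged cluster UX
  updated: d(BMSV,UX)=53/2, d(LQ,UX)=121/4
iteration 6: select BMSV,LQ (d=45/2); attach at lengths (31/12, 35/4); label the merged cluster BLMQSV
  updated: d(BLMQSV,UX)=111/4
iteration 7: select BLMQSV,UX (d=111/4); attach at lengths (21/8, 23/8); label the merged cluster BLMQSUVX
final tree: (((((B:3/2,M:3/2):2,S:7/2):31/6,V:26/3):31/12,(L:5/2,Q:5/2):35/4):21/8,(U:11,X:11):23/8)
total length: 397/6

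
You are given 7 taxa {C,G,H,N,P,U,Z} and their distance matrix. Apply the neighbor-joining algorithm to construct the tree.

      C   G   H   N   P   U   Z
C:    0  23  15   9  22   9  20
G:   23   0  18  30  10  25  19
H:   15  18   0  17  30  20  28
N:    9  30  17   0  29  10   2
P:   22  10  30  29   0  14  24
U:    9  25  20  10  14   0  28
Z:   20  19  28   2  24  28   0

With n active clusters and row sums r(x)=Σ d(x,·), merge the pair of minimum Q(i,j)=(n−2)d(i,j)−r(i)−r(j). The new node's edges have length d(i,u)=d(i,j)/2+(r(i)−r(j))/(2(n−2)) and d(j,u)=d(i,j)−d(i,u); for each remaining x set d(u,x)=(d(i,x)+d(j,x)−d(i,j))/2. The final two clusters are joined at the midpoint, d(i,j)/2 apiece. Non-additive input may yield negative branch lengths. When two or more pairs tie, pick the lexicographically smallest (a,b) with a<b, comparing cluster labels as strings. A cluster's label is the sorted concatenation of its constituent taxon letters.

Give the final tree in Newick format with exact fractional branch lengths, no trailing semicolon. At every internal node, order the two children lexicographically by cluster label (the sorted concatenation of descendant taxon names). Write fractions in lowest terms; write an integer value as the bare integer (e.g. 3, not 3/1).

((((C:41/12,U:67/12):3/2,(N:-7/5,Z:17/5):39/4):5/4,(G:19/4,P:21/4):69/8):83/16,H:83/16)

step 1: merge (N,Z) at d=2, Q=-208; branch lengths N→-7/5, Z→17/5; new cluster NZ
  updated: d(C,NZ)=27/2, d(G,NZ)=47/2, d(H,NZ)=43/2, d(NZ,P)=51/2, d(NZ,U)=18
step 2: merge (G,P) at d=10, Q=-161; branch lengths G→19/4, P→21/4; new cluster GP
  updated: d(C,GP)=35/2, d(GP,H)=19, d(GP,NZ)=39/2, d(GP,U)=29/2
step 3: merge (C,U) at d=9, Q=-179/2; branch lengths C→41/12, U→67/12; new cluster CU
  updated: d(CU,GP)=23/2, d(CU,H)=13, d(CU,NZ)=45/4
step 4: merge (CU,NZ) at d=45/4, Q=-131/2; branch lengths CU→3/2, NZ→39/4; new cluster CNUZ
  updated: d(CNUZ,GP)=79/8, d(CNUZ,H)=93/8
step 5: merge (CNUZ,GP) at d=79/8, Q=-81/2; branch lengths CNUZ→5/4, GP→69/8; new cluster CGNPUZ
  updated: d(CGNPUZ,H)=83/8
step 6: merge (CGNPUZ,H) at d=83/8; branch lengths CGNPUZ→83/16, H→83/16; new cluster CGHNPUZ
final tree: ((((C:41/12,U:67/12):3/2,(N:-7/5,Z:17/5):39/4):5/4,(G:19/4,P:21/4):69/8):83/16,H:83/16)
total length: 105/2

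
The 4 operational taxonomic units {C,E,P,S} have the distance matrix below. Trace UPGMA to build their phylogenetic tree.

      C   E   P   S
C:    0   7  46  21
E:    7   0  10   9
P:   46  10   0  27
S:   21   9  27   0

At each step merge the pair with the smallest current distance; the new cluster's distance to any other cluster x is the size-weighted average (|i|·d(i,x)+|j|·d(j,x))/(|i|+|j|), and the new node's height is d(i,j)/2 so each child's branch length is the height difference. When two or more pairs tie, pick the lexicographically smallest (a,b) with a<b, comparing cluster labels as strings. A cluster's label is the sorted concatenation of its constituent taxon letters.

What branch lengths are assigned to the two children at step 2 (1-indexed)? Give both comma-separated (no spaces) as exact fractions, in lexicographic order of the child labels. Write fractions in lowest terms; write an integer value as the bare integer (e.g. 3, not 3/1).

4,15/2

iteration 1: select C,E (d=7); attach at lengths (7/2, 7/2); label the merged cluster CE
  updated: d(CE,P)=28, d(CE,S)=15
iteration 2: select CE,S (d=15); attach at lengths (4, 15/2); label the merged cluster CES
  updated: d(CES,P)=83/3
iteration 3: select CES,P (d=83/3); attach at lengths (19/3, 83/6); label the merged cluster CEPS
final tree: (((C:7/2,E:7/2):4,S:15/2):19/3,P:83/6)
total length: 116/3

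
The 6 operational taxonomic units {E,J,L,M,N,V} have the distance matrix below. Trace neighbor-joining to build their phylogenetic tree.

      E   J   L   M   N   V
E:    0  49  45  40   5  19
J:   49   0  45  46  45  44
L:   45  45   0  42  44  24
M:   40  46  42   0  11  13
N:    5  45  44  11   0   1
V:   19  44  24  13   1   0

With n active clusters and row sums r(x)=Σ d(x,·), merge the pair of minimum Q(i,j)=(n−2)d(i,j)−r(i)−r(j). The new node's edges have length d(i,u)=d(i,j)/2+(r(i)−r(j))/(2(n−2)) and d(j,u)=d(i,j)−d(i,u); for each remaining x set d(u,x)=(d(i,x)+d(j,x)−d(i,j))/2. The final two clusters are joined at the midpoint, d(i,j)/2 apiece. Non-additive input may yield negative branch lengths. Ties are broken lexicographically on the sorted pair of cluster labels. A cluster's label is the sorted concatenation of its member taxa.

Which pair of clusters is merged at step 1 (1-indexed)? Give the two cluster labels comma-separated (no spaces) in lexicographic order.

J,L

1. join J+L (d=45, Q=-249) ⇒ JL; edges |J|=209/8, |L|=151/8
  updated: d(E,JL)=49/2, d(JL,M)=43/2, d(JL,N)=22, d(JL,V)=23/2
2. join E+N (d=5, Q=-225/2) ⇒ EN; edges |E|=43/4, |N|=-23/4
  updated: d(EN,JL)=83/4, d(EN,M)=23, d(EN,V)=15/2
3. join EN+V (d=15/2, Q=-273/4) ⇒ ENV; edges |EN|=137/16, |V|=-17/16
  updated: d(ENV,JL)=99/8, d(ENV,M)=57/4
4. join ENV+JL (d=99/8, Q=-385/8) ⇒ EJLNV; edges |ENV|=41/16, |JL|=157/16
  updated: d(EJLNV,M)=187/16
5. join EJLNV+M (d=187/16) ⇒ EJLMNV; edges |EJLNV|=187/32, |M|=187/32
final tree: ((((E:43/4,N:-23/4):137/16,V:-17/16):41/16,(J:209/8,L:151/8):157/16):187/32,M:187/32)
total length: 1305/16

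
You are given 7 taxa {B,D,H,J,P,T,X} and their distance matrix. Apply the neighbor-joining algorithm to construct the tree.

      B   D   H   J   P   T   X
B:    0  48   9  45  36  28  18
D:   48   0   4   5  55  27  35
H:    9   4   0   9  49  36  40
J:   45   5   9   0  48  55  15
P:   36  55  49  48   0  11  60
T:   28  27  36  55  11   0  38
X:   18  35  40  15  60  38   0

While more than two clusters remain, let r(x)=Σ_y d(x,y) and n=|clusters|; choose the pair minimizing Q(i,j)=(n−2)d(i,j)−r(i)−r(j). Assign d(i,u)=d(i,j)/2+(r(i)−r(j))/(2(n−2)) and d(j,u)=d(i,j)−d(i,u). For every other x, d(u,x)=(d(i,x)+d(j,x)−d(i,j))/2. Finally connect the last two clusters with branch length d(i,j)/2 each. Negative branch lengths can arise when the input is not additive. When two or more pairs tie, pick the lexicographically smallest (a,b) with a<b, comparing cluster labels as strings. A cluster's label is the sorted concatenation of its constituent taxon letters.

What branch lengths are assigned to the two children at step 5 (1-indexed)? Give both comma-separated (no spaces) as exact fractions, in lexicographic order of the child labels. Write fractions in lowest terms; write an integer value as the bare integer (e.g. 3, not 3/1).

123/32,87/32

step 1: merge (P,T) at d=11, Q=-399; branch lengths P→119/10, T→-9/10; new cluster PT
  updated: d(B,PT)=53/2, d(D,PT)=71/2, d(H,PT)=37, d(J,PT)=46, d(PT,X)=87/2
step 2: merge (B,PT) at d=53/2, Q=-229; branch lengths B→8, PT→37/2; new cluster BPT
  updated: d(BPT,D)=57/2, d(BPT,H)=39/4, d(BPT,J)=129/4, d(BPT,X)=35/2
step 3: merge (BPT,X) at d=35/2, Q=-143; branch lengths BPT→11/2, X→12; new cluster BPTX
  updated: d(BPTX,D)=23, d(BPTX,H)=129/8, d(BPTX,J)=119/8
step 4: merge (BPTX,J) at d=119/8, Q=-425/8; branch lengths BPTX→439/32, J→37/32; new cluster BJPTX
  updated: d(BJPTX,D)=105/16, d(BJPTX,H)=41/8
step 5: merge (BJPTX,D) at d=105/16, Q=-251/16; branch lengths BJPTX→123/32, D→87/32; new cluster BDJPTX
  updated: d(BDJPTX,H)=41/32
step 6: merge (BDJPTX,H) at d=41/32; branch lengths BDJPTX→41/64, H→41/64; new cluster BDHJPTX
final tree: (((((B:8,(P:119/10,T:-9/10):37/2):11/2,X:12):439/32,J:37/32):123/32,D:87/32):41/64,H:41/64)
total length: 2487/32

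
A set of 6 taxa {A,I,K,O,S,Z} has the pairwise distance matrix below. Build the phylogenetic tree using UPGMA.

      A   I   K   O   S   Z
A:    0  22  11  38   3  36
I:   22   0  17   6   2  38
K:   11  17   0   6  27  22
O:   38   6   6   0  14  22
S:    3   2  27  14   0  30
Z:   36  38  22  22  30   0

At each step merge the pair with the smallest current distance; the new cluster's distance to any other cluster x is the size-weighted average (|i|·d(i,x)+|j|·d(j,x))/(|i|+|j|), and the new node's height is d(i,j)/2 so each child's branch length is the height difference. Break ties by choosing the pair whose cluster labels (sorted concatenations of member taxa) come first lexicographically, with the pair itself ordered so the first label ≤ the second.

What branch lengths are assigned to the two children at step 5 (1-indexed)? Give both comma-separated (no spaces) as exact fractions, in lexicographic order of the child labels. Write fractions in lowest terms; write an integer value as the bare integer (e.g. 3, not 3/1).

323/60,74/5

step 1: merge (I,S) at d=2; branch lengths I→1, S→1; new cluster IS
  updated: d(A,IS)=25/2, d(IS,K)=22, d(IS,O)=10, d(IS,Z)=34
step 2: merge (K,O) at d=6; branch lengths K→3, O→3; new cluster KO
  updated: d(A,KO)=49/2, d(IS,KO)=16, d(KO,Z)=22
step 3: merge (A,IS) at d=25/2; branch lengths A→25/4, IS→21/4; new cluster AIS
  updated: d(AIS,KO)=113/6, d(AIS,Z)=104/3
step 4: merge (AIS,KO) at d=113/6; branch lengths AIS→19/6, KO→77/12; new cluster AIKOS
  updated: d(AIKOS,Z)=148/5
step 5: merge (AIKOS,Z) at d=148/5; branch lengths AIKOS→323/60, Z→74/5; new cluster AIKOSZ
final tree: (((A:25/4,(I:1,S:1):21/4):19/6,(K:3,O:3):77/12):323/60,Z:74/5)
total length: 739/15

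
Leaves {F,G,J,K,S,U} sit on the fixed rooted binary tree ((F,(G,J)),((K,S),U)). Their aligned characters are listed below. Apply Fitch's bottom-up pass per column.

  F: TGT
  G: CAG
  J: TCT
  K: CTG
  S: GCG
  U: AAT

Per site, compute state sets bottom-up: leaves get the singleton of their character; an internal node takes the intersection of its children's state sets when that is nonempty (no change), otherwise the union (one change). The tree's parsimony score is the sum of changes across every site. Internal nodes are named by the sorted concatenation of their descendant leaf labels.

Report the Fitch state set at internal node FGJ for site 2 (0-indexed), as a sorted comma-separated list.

T

[col 0] GJ: children G:{C}, J:{T} ∪→ {C,T}; cost 1
[col 0] FGJ: children F:{T}, GJ:{C,T} ∩→ {T}; cost 0
[col 0] KS: children K:{C}, S:{G} ∪→ {C,G}; cost 1
[col 0] KSU: children KS:{C,G}, U:{A} ∪→ {A,C,G}; cost 1
[col 0] FGJKSU: children FGJ:{T}, KSU:{A,C,G} ∪→ {A,C,G,T}; cost 1
[col 1] GJ: children G:{A}, J:{C} ∪→ {A,C}; cost 1
[col 1] FGJ: children F:{G}, GJ:{A,C} ∪→ {A,C,G}; cost 1
[col 1] KS: children K:{T}, S:{C} ∪→ {C,T}; cost 1
[col 1] KSU: children KS:{C,T}, U:{A} ∪→ {A,C,T}; cost 1
[col 1] FGJKSU: children FGJ:{A,C,G}, KSU:{A,C,T} ∩→ {A,C}; cost 0
[col 2] GJ: children G:{G}, J:{T} ∪→ {G,T}; cost 1
[col 2] FGJ: children F:{T}, GJ:{G,T} ∩→ {T}; cost 0
[col 2] KS: children K:{G}, S:{G} ∩→ {G}; cost 0
[col 2] KSU: children KS:{G}, U:{T} ∪→ {G,T}; cost 1
[col 2] FGJKSU: children FGJ:{T}, KSU:{G,T} ∩→ {T}; cost 0
per-site changes: [4, 4, 2]; total = 10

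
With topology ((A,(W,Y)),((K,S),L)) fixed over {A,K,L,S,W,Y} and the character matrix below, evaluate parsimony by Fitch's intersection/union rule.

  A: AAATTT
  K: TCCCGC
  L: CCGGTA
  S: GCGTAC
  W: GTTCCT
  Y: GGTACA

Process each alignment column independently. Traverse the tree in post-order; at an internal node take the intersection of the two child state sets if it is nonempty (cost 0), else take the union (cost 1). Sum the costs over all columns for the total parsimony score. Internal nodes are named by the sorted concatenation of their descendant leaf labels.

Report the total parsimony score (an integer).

WY@0: {G} ∩ {G} = {G} (intersection, +0)
AWY@0: {A} ∪ {G} = {A,G} (union, +1)
KS@0: {T} ∪ {G} = {G,T} (union, +1)
KLS@0: {G,T} ∪ {C} = {C,G,T} (union, +1)
AKLSWY@0: {A,G} ∩ {C,G,T} = {G} (intersection, +0)
WY@1: {T} ∪ {G} = {G,T} (union, +1)
AWY@1: {A} ∪ {G,T} = {A,G,T} (union, +1)
KS@1: {C} ∩ {C} = {C} (intersection, +0)
KLS@1: {C} ∩ {C} = {C} (intersection, +0)
AKLSWY@1: {A,G,T} ∪ {C} = {A,C,G,T} (union, +1)
WY@2: {T} ∩ {T} = {T} (intersection, +0)
AWY@2: {A} ∪ {T} = {A,T} (union, +1)
KS@2: {C} ∪ {G} = {C,G} (union, +1)
KLS@2: {C,G} ∩ {G} = {G} (intersection, +0)
AKLSWY@2: {A,T} ∪ {G} = {A,G,T} (union, +1)
WY@3: {C} ∪ {A} = {A,C} (union, +1)
AWY@3: {T} ∪ {A,C} = {A,C,T} (union, +1)
KS@3: {C} ∪ {T} = {C,T} (union, +1)
KLS@3: {C,T} ∪ {G} = {C,G,T} (union, +1)
AKLSWY@3: {A,C,T} ∩ {C,G,T} = {C,T} (intersection, +0)
WY@4: {C} ∩ {C} = {C} (intersection, +0)
AWY@4: {T} ∪ {C} = {C,T} (union, +1)
KS@4: {G} ∪ {A} = {A,G} (union, +1)
KLS@4: {A,G} ∪ {T} = {A,G,T} (union, +1)
AKLSWY@4: {C,T} ∩ {A,G,T} = {T} (intersection, +0)
WY@5: {T} ∪ {A} = {A,T} (union, +1)
AWY@5: {T} ∩ {A,T} = {T} (intersection, +0)
KS@5: {C} ∩ {C} = {C} (intersection, +0)
KLS@5: {C} ∪ {A} = {A,C} (union, +1)
AKLSWY@5: {T} ∪ {A,C} = {A,C,T} (union, +1)
per-site changes: [3, 3, 3, 4, 3, 3]; total = 19

19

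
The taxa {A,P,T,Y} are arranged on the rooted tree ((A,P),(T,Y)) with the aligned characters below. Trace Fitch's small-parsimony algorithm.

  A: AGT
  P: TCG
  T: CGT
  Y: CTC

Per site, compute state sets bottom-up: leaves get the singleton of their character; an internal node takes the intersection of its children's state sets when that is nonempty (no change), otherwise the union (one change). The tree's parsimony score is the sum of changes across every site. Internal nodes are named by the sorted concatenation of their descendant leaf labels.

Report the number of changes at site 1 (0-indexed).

2

site 0, node AP: A={A} ∪ P={T} → {A,T} (+1)
site 0, node TY: T={C} ∩ Y={C} → {C} (+0)
site 0, node APTY: AP={A,T} ∪ TY={C} → {A,C,T} (+1)
site 1, node AP: A={G} ∪ P={C} → {C,G} (+1)
site 1, node TY: T={G} ∪ Y={T} → {G,T} (+1)
site 1, node APTY: AP={C,G} ∩ TY={G,T} → {G} (+0)
site 2, node AP: A={T} ∪ P={G} → {G,T} (+1)
site 2, node TY: T={T} ∪ Y={C} → {C,T} (+1)
site 2, node APTY: AP={G,T} ∩ TY={C,T} → {T} (+0)
per-site changes: [2, 2, 2]; total = 6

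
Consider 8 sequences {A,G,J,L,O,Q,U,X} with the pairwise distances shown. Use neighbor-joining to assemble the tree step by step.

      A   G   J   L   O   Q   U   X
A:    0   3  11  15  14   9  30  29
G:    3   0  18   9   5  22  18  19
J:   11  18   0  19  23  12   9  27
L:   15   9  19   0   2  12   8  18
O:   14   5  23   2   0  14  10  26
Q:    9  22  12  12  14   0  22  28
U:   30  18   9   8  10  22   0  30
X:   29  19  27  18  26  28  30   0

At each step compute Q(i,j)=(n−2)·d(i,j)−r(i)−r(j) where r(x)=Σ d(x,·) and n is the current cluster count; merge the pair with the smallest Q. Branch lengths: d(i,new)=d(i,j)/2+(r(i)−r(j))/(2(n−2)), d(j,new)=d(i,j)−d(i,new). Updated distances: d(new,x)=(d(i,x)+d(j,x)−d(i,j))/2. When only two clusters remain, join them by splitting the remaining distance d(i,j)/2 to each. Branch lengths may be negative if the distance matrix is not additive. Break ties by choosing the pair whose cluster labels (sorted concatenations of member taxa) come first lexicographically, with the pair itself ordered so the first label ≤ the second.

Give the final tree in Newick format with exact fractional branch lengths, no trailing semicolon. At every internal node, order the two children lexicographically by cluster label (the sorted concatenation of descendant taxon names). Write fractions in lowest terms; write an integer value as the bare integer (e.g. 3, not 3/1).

iteration 1: select J,U (d=9, Q=-192); attach at lengths (23/6, 31/6); label the merged cluster JU
  updated: d(A,JU)=16, d(G,JU)=27/2, d(JU,L)=9, d(JU,O)=12, d(JU,Q)=25/2, d(JU,X)=24
iteration 2: select A,G (d=3, Q=-285/2); attach at lengths (59/20, 1/20); label the merged cluster AG
  updated: d(AG,JU)=53/4, d(AG,L)=21/2, d(AG,O)=8, d(AG,Q)=14, d(AG,X)=45/2
iteration 3: select L,O (d=2, Q=-211/2); attach at lengths (-5/16, 37/16); label the merged cluster LO
  updated: d(AG,LO)=33/4, d(JU,LO)=19/2, d(LO,Q)=12, d(LO,X)=21
iteration 4: select JU,Q (d=25/2, Q=-353/4); attach at lengths (121/24, 179/24); label the merged cluster JQU
  updated: d(AG,JQU)=59/8, d(JQU,LO)=9/2, d(JQU,X)=79/4
iteration 5: select AG,X (d=45/2, Q=-451/8); attach at lengths (159/32, 561/32); label the merged cluster AGX
  updated: d(AGX,JQU)=37/16, d(AGX,LO)=27/8
iteration 6: select AGX,JQU (d=37/16, Q=-163/16); attach at lengths (19/32, 55/32); label the merged cluster AGJQUX
  updated: d(AGJQUX,LO)=89/32
iteration 7: select AGJQUX,LO (d=89/32); attach at lengths (89/64, 89/64); label the merged cluster AGJLOQUX
final tree: ((((A:59/20,G:1/20):159/32,X:561/32):19/32,((J:23/6,U:31/6):121/24,Q:179/24):55/32):89/64,(L:-5/16,O:37/16):89/64)
total length: 1731/32

((((A:59/20,G:1/20):159/32,X:561/32):19/32,((J:23/6,U:31/6):121/24,Q:179/24):55/32):89/64,(L:-5/16,O:37/16):89/64)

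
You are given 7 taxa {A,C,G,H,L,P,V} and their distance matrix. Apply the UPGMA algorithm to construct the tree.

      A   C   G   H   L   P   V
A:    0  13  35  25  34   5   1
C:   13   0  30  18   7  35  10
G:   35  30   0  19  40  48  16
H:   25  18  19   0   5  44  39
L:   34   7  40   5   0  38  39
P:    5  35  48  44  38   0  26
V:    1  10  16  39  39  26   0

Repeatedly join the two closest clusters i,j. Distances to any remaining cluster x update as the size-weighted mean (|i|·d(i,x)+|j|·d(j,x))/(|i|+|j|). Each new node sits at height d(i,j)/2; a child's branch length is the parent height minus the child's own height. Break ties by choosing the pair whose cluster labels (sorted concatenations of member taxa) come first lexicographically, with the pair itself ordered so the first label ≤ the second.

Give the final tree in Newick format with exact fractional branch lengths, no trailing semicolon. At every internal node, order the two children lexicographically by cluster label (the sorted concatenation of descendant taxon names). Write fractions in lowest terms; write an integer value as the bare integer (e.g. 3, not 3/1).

((((A:1/2,V:1/2):21/4,C:23/4):21/4,P:11):109/24,(G:59/4,(H:5/2,L:5/2):49/4):19/24)

step 1: merge (A,V) at d=1; branch lengths A→1/2, V→1/2; new cluster AV
  updated: d(AV,C)=23/2, d(AV,G)=51/2, d(AV,H)=32, d(AV,L)=73/2, d(AV,P)=31/2
step 2: merge (H,L) at d=5; branch lengths H→5/2, L→5/2; new cluster HL
  updated: d(AV,HL)=137/4, d(C,HL)=25/2, d(G,HL)=59/2, d(HL,P)=41
step 3: merge (AV,C) at d=23/2; branch lengths AV→21/4, C→23/4; new cluster ACV
  updated: d(ACV,G)=27, d(ACV,HL)=27, d(ACV,P)=22
step 4: merge (ACV,P) at d=22; branch lengths ACV→21/4, P→11; new cluster ACPV
  updated: d(ACPV,G)=129/4, d(ACPV,HL)=61/2
step 5: merge (G,HL) at d=59/2; branch lengths G→59/4, HL→49/4; new cluster GHL
  updated: d(ACPV,GHL)=373/12
step 6: merge (ACPV,GHL) at d=373/12; branch lengths ACPV→109/24, GHL→19/24; new cluster ACGHLPV
final tree: ((((A:1/2,V:1/2):21/4,C:23/4):21/4,P:11):109/24,(G:59/4,(H:5/2,L:5/2):49/4):19/24)
total length: 787/12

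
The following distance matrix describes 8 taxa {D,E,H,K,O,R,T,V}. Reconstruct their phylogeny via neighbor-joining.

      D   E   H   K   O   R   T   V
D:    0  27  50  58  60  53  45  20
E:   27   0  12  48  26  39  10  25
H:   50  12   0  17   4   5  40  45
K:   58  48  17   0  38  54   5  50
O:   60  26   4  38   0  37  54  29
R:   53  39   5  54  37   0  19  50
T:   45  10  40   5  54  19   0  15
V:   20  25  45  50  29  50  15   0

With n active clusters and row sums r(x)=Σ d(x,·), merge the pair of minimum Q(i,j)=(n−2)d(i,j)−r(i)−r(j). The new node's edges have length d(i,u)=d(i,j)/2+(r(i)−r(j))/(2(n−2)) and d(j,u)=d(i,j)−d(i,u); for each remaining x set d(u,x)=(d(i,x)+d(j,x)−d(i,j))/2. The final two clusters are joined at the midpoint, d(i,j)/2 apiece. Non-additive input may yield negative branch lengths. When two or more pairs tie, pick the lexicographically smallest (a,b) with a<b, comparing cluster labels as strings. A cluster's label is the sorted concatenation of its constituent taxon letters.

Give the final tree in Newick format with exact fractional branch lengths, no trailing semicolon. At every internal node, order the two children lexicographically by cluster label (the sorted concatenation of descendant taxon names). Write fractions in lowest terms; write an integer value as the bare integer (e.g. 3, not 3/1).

((((D:16,V:4):185/16,E:71/16):53/16,((H:-13/2,R:23/2):25/4,O:47/4):157/16):267/32,(K:28/3,T:-13/3):267/32)

iteration 1: select K,T (d=5, Q=-428); attach at lengths (28/3, -13/3); label the merged cluster KT
  updated: d(D,KT)=49, d(E,KT)=53/2, d(H,KT)=26, d(KT,O)=87/2, d(KT,R)=34, d(KT,V)=30
iteration 2: select D,V (d=20, Q=-358); attach at lengths (16, 4); label the merged cluster DV
  updated: d(DV,E)=16, d(DV,H)=75/2, d(DV,KT)=59/2, d(DV,O)=69/2, d(DV,R)=83/2
iteration 3: select H,R (d=5, Q=-221); attach at lengths (-13/2, 23/2); label the merged cluster HR
  updated: d(DV,HR)=37, d(E,HR)=23, d(HR,KT)=55/2, d(HR,O)=18
iteration 4: select HR,O (d=18, Q=-347/2); attach at lengths (25/4, 47/4); label the merged cluster HOR
  updated: d(DV,HOR)=107/4, d(E,HOR)=31/2, d(HOR,KT)=53/2
iteration 5: select DV,E (d=16, Q=-393/4); attach at lengths (185/16, 71/16); label the merged cluster DEV
  updated: d(DEV,HOR)=105/8, d(DEV,KT)=20
iteration 6: select DEV,HOR (d=105/8, Q=-477/8); attach at lengths (53/16, 157/16); label the merged cluster DEHORV
  updated: d(DEHORV,KT)=267/16
iteration 7: select DEHORV,KT (d=267/16); attach at lengths (267/32, 267/32); label the merged cluster DEHKORTV
final tree: ((((D:16,V:4):185/16,E:71/16):53/16,((H:-13/2,R:23/2):25/4,O:47/4):157/16):267/32,(K:28/3,T:-13/3):267/32)
total length: 1501/16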